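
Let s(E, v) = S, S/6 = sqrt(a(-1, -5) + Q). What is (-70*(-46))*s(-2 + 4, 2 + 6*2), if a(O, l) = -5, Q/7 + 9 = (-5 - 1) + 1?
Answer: 19320*I*sqrt(103) ≈ 1.9608e+5*I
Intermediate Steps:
Q = -98 (Q = -63 + 7*((-5 - 1) + 1) = -63 + 7*(-6 + 1) = -63 + 7*(-5) = -63 - 35 = -98)
S = 6*I*sqrt(103) (S = 6*sqrt(-5 - 98) = 6*sqrt(-103) = 6*(I*sqrt(103)) = 6*I*sqrt(103) ≈ 60.893*I)
s(E, v) = 6*I*sqrt(103)
(-70*(-46))*s(-2 + 4, 2 + 6*2) = (-70*(-46))*(6*I*sqrt(103)) = 3220*(6*I*sqrt(103)) = 19320*I*sqrt(103)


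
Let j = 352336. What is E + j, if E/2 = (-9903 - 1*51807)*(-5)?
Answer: 969436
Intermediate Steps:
E = 617100 (E = 2*((-9903 - 1*51807)*(-5)) = 2*((-9903 - 51807)*(-5)) = 2*(-61710*(-5)) = 2*308550 = 617100)
E + j = 617100 + 352336 = 969436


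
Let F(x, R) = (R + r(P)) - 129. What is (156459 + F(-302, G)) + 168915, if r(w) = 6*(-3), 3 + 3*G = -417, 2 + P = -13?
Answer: 325087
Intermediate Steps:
P = -15 (P = -2 - 13 = -15)
G = -140 (G = -1 + (⅓)*(-417) = -1 - 139 = -140)
r(w) = -18
F(x, R) = -147 + R (F(x, R) = (R - 18) - 129 = (-18 + R) - 129 = -147 + R)
(156459 + F(-302, G)) + 168915 = (156459 + (-147 - 140)) + 168915 = (156459 - 287) + 168915 = 156172 + 168915 = 325087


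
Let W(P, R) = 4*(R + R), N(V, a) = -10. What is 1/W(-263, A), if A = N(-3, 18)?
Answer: -1/80 ≈ -0.012500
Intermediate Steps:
A = -10
W(P, R) = 8*R (W(P, R) = 4*(2*R) = 8*R)
1/W(-263, A) = 1/(8*(-10)) = 1/(-80) = -1/80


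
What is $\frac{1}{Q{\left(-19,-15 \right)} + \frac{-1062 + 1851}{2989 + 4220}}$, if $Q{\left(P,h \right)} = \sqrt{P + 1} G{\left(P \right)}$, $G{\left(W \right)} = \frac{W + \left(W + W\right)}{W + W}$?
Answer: $\frac{1263978}{467865467} - \frac{51969681 i \sqrt{2}}{467865467} \approx 0.0027016 - 0.15709 i$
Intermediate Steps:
$G{\left(W \right)} = \frac{3}{2}$ ($G{\left(W \right)} = \frac{W + 2 W}{2 W} = 3 W \frac{1}{2 W} = \frac{3}{2}$)
$Q{\left(P,h \right)} = \frac{3 \sqrt{1 + P}}{2}$ ($Q{\left(P,h \right)} = \sqrt{P + 1} \cdot \frac{3}{2} = \sqrt{1 + P} \frac{3}{2} = \frac{3 \sqrt{1 + P}}{2}$)
$\frac{1}{Q{\left(-19,-15 \right)} + \frac{-1062 + 1851}{2989 + 4220}} = \frac{1}{\frac{3 \sqrt{1 - 19}}{2} + \frac{-1062 + 1851}{2989 + 4220}} = \frac{1}{\frac{3 \sqrt{-18}}{2} + \frac{789}{7209}} = \frac{1}{\frac{3 \cdot 3 i \sqrt{2}}{2} + 789 \cdot \frac{1}{7209}} = \frac{1}{\frac{9 i \sqrt{2}}{2} + \frac{263}{2403}} = \frac{1}{\frac{263}{2403} + \frac{9 i \sqrt{2}}{2}}$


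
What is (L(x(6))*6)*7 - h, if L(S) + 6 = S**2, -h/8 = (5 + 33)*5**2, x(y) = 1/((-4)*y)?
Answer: 705415/96 ≈ 7348.1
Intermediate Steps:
x(y) = -1/(4*y)
h = -7600 (h = -8*(5 + 33)*5**2 = -304*25 = -8*950 = -7600)
L(S) = -6 + S**2
(L(x(6))*6)*7 - h = ((-6 + (-1/4/6)**2)*6)*7 - 1*(-7600) = ((-6 + (-1/4*1/6)**2)*6)*7 + 7600 = ((-6 + (-1/24)**2)*6)*7 + 7600 = ((-6 + 1/576)*6)*7 + 7600 = -3455/576*6*7 + 7600 = -3455/96*7 + 7600 = -24185/96 + 7600 = 705415/96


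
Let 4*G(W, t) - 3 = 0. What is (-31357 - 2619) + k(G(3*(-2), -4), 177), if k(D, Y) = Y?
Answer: -33799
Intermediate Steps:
G(W, t) = 3/4 (G(W, t) = 3/4 + (1/4)*0 = 3/4 + 0 = 3/4)
(-31357 - 2619) + k(G(3*(-2), -4), 177) = (-31357 - 2619) + 177 = -33976 + 177 = -33799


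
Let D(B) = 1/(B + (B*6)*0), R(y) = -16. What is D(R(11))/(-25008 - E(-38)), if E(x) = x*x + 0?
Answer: 1/423232 ≈ 2.3628e-6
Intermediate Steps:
D(B) = 1/B (D(B) = 1/(B + (6*B)*0) = 1/(B + 0) = 1/B)
E(x) = x² (E(x) = x² + 0 = x²)
D(R(11))/(-25008 - E(-38)) = 1/((-16)*(-25008 - 1*(-38)²)) = -1/(16*(-25008 - 1*1444)) = -1/(16*(-25008 - 1444)) = -1/16/(-26452) = -1/16*(-1/26452) = 1/423232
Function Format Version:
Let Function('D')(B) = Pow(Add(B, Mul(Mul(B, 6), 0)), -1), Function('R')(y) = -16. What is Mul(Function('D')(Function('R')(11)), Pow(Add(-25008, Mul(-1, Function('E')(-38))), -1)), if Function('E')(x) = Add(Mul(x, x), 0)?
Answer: Rational(1, 423232) ≈ 2.3628e-6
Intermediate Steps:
Function('D')(B) = Pow(B, -1) (Function('D')(B) = Pow(Add(B, Mul(Mul(6, B), 0)), -1) = Pow(Add(B, 0), -1) = Pow(B, -1))
Function('E')(x) = Pow(x, 2) (Function('E')(x) = Add(Pow(x, 2), 0) = Pow(x, 2))
Mul(Function('D')(Function('R')(11)), Pow(Add(-25008, Mul(-1, Function('E')(-38))), -1)) = Mul(Pow(-16, -1), Pow(Add(-25008, Mul(-1, Pow(-38, 2))), -1)) = Mul(Rational(-1, 16), Pow(Add(-25008, Mul(-1, 1444)), -1)) = Mul(Rational(-1, 16), Pow(Add(-25008, -1444), -1)) = Mul(Rational(-1, 16), Pow(-26452, -1)) = Mul(Rational(-1, 16), Rational(-1, 26452)) = Rational(1, 423232)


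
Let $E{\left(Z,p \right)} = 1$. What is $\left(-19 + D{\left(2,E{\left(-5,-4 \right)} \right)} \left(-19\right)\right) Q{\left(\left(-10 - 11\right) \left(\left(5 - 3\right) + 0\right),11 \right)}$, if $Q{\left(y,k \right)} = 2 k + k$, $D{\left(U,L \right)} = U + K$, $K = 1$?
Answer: $-2508$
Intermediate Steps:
$D{\left(U,L \right)} = 1 + U$ ($D{\left(U,L \right)} = U + 1 = 1 + U$)
$Q{\left(y,k \right)} = 3 k$
$\left(-19 + D{\left(2,E{\left(-5,-4 \right)} \right)} \left(-19\right)\right) Q{\left(\left(-10 - 11\right) \left(\left(5 - 3\right) + 0\right),11 \right)} = \left(-19 + \left(1 + 2\right) \left(-19\right)\right) 3 \cdot 11 = \left(-19 + 3 \left(-19\right)\right) 33 = \left(-19 - 57\right) 33 = \left(-76\right) 33 = -2508$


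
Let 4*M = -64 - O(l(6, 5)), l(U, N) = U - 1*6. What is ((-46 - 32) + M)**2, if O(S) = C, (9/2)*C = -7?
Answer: 2839225/324 ≈ 8763.0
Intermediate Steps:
l(U, N) = -6 + U (l(U, N) = U - 6 = -6 + U)
C = -14/9 (C = (2/9)*(-7) = -14/9 ≈ -1.5556)
O(S) = -14/9
M = -281/18 (M = (-64 - 1*(-14/9))/4 = (-64 + 14/9)/4 = (1/4)*(-562/9) = -281/18 ≈ -15.611)
((-46 - 32) + M)**2 = ((-46 - 32) - 281/18)**2 = (-78 - 281/18)**2 = (-1685/18)**2 = 2839225/324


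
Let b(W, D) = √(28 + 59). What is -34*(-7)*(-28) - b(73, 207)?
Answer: -6664 - √87 ≈ -6673.3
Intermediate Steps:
b(W, D) = √87
-34*(-7)*(-28) - b(73, 207) = -34*(-7)*(-28) - √87 = 238*(-28) - √87 = -6664 - √87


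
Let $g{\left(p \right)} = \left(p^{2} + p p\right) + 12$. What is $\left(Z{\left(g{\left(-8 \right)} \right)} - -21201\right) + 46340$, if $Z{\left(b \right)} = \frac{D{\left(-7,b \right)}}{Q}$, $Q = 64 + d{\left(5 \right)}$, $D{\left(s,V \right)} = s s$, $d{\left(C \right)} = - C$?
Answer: $\frac{3984968}{59} \approx 67542.0$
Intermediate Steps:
$g{\left(p \right)} = 12 + 2 p^{2}$ ($g{\left(p \right)} = \left(p^{2} + p^{2}\right) + 12 = 2 p^{2} + 12 = 12 + 2 p^{2}$)
$D{\left(s,V \right)} = s^{2}$
$Q = 59$ ($Q = 64 - 5 = 59$)
$Z{\left(b \right)} = \frac{49}{59}$ ($Z{\left(b \right)} = \frac{\left(-7\right)^{2}}{59} = 49 \cdot \frac{1}{59} = \frac{49}{59}$)
$\left(Z{\left(g{\left(-8 \right)} \right)} - -21201\right) + 46340 = \left(\frac{49}{59} - -21201\right) + 46340 = \left(\frac{49}{59} + 21201\right) + 46340 = \frac{1250908}{59} + 46340 = \frac{3984968}{59}$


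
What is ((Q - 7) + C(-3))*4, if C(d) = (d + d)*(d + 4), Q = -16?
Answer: -116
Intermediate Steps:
C(d) = 2*d*(4 + d) (C(d) = (2*d)*(4 + d) = 2*d*(4 + d))
((Q - 7) + C(-3))*4 = ((-16 - 7) + 2*(-3)*(4 - 3))*4 = (-23 + 2*(-3)*1)*4 = (-23 - 6)*4 = -29*4 = -116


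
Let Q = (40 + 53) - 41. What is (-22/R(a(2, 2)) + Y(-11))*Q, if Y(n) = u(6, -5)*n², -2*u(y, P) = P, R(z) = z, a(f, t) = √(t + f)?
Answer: 15158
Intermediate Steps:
a(f, t) = √(f + t)
u(y, P) = -P/2
Q = 52 (Q = 93 - 41 = 52)
Y(n) = 5*n²/2 (Y(n) = (-½*(-5))*n² = 5*n²/2)
(-22/R(a(2, 2)) + Y(-11))*Q = (-22/√(2 + 2) + (5/2)*(-11)²)*52 = (-22/(√4) + (5/2)*121)*52 = (-22/2 + 605/2)*52 = (-22*½ + 605/2)*52 = (-11 + 605/2)*52 = (583/2)*52 = 15158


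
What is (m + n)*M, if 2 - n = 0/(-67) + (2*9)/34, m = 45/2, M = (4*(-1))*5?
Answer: -8150/17 ≈ -479.41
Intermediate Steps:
M = -20 (M = -4*5 = -20)
m = 45/2 (m = 45*(½) = 45/2 ≈ 22.500)
n = 25/17 (n = 2 - (0/(-67) + (2*9)/34) = 2 - (0*(-1/67) + 18*(1/34)) = 2 - (0 + 9/17) = 2 - 1*9/17 = 2 - 9/17 = 25/17 ≈ 1.4706)
(m + n)*M = (45/2 + 25/17)*(-20) = (815/34)*(-20) = -8150/17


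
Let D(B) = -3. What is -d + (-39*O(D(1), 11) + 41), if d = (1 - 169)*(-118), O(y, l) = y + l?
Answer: -20095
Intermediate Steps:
O(y, l) = l + y
d = 19824 (d = -168*(-118) = 19824)
-d + (-39*O(D(1), 11) + 41) = -1*19824 + (-39*(11 - 3) + 41) = -19824 + (-39*8 + 41) = -19824 + (-312 + 41) = -19824 - 271 = -20095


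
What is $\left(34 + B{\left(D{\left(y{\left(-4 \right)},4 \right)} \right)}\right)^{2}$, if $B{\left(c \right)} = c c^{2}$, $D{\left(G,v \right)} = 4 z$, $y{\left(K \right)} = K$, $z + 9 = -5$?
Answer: $30829038724$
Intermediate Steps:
$z = -14$ ($z = -9 - 5 = -14$)
$D{\left(G,v \right)} = -56$ ($D{\left(G,v \right)} = 4 \left(-14\right) = -56$)
$B{\left(c \right)} = c^{3}$
$\left(34 + B{\left(D{\left(y{\left(-4 \right)},4 \right)} \right)}\right)^{2} = \left(34 + \left(-56\right)^{3}\right)^{2} = \left(34 - 175616\right)^{2} = \left(-175582\right)^{2} = 30829038724$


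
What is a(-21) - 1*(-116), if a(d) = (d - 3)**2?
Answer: 692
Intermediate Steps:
a(d) = (-3 + d)**2
a(-21) - 1*(-116) = (-3 - 21)**2 - 1*(-116) = (-24)**2 + 116 = 576 + 116 = 692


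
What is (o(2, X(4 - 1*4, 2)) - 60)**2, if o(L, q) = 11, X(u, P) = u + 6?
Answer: 2401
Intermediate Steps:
X(u, P) = 6 + u
(o(2, X(4 - 1*4, 2)) - 60)**2 = (11 - 60)**2 = (-49)**2 = 2401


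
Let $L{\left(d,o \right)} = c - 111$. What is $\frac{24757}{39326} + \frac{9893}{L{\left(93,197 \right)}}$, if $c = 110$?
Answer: $- \frac{389027361}{39326} \approx -9892.4$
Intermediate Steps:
$L{\left(d,o \right)} = -1$ ($L{\left(d,o \right)} = 110 - 111 = -1$)
$\frac{24757}{39326} + \frac{9893}{L{\left(93,197 \right)}} = \frac{24757}{39326} + \frac{9893}{-1} = 24757 \cdot \frac{1}{39326} + 9893 \left(-1\right) = \frac{24757}{39326} - 9893 = - \frac{389027361}{39326}$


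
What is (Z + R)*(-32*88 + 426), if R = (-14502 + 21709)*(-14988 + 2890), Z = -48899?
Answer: 208501652150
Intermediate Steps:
R = -87190286 (R = 7207*(-12098) = -87190286)
(Z + R)*(-32*88 + 426) = (-48899 - 87190286)*(-32*88 + 426) = -87239185*(-2816 + 426) = -87239185*(-2390) = 208501652150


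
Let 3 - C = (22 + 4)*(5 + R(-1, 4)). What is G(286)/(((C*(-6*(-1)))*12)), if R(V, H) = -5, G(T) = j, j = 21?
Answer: 7/72 ≈ 0.097222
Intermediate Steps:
G(T) = 21
C = 3 (C = 3 - (22 + 4)*(5 - 5) = 3 - 26*0 = 3 - 1*0 = 3 + 0 = 3)
G(286)/(((C*(-6*(-1)))*12)) = 21/(((3*(-6*(-1)))*12)) = 21/(((3*6)*12)) = 21/((18*12)) = 21/216 = 21*(1/216) = 7/72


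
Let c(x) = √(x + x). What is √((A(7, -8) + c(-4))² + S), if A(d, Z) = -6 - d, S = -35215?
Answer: √(-35054 - 52*I*√2) ≈ 0.196 - 187.23*I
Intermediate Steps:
c(x) = √2*√x (c(x) = √(2*x) = √2*√x)
√((A(7, -8) + c(-4))² + S) = √(((-6 - 1*7) + √2*√(-4))² - 35215) = √(((-6 - 7) + √2*(2*I))² - 35215) = √((-13 + 2*I*√2)² - 35215) = √(-35215 + (-13 + 2*I*√2)²)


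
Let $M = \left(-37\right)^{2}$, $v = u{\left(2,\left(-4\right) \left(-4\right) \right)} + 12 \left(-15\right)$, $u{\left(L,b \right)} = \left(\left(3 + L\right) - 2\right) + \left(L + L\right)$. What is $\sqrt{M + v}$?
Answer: $2 \sqrt{299} \approx 34.583$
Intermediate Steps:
$u{\left(L,b \right)} = 1 + 3 L$ ($u{\left(L,b \right)} = \left(1 + L\right) + 2 L = 1 + 3 L$)
$v = -173$ ($v = \left(1 + 3 \cdot 2\right) + 12 \left(-15\right) = \left(1 + 6\right) - 180 = 7 - 180 = -173$)
$M = 1369$
$\sqrt{M + v} = \sqrt{1369 - 173} = \sqrt{1196} = 2 \sqrt{299}$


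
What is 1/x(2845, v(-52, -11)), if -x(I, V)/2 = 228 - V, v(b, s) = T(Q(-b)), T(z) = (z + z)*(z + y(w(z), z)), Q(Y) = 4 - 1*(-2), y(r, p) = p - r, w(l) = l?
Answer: -1/312 ≈ -0.0032051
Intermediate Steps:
Q(Y) = 6 (Q(Y) = 4 + 2 = 6)
T(z) = 2*z² (T(z) = (z + z)*(z + (z - z)) = (2*z)*(z + 0) = (2*z)*z = 2*z²)
v(b, s) = 72 (v(b, s) = 2*6² = 2*36 = 72)
x(I, V) = -456 + 2*V (x(I, V) = -2*(228 - V) = -456 + 2*V)
1/x(2845, v(-52, -11)) = 1/(-456 + 2*72) = 1/(-456 + 144) = 1/(-312) = -1/312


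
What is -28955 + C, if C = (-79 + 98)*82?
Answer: -27397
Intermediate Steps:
C = 1558 (C = 19*82 = 1558)
-28955 + C = -28955 + 1558 = -27397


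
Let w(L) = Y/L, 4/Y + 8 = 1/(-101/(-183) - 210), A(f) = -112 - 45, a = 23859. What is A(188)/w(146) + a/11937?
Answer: 13992391980059/305022182 ≈ 45873.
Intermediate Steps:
A(f) = -157
Y = -153316/306815 (Y = 4/(-8 + 1/(-101/(-183) - 210)) = 4/(-8 + 1/(-101*(-1/183) - 210)) = 4/(-8 + 1/(101/183 - 210)) = 4/(-8 + 1/(-38329/183)) = 4/(-8 - 183/38329) = 4/(-306815/38329) = 4*(-38329/306815) = -153316/306815 ≈ -0.49970)
w(L) = -153316/(306815*L)
A(188)/w(146) + a/11937 = -157/((-153316/306815/146)) + 23859/11937 = -157/((-153316/306815*1/146)) + 23859*(1/11937) = -157/(-76658/22397495) + 7953/3979 = -157*(-22397495/76658) + 7953/3979 = 3516406715/76658 + 7953/3979 = 13992391980059/305022182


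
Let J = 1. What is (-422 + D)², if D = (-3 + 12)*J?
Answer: 170569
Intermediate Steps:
D = 9 (D = (-3 + 12)*1 = 9*1 = 9)
(-422 + D)² = (-422 + 9)² = (-413)² = 170569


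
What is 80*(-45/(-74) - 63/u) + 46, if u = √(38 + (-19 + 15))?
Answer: 3502/37 - 2520*√34/17 ≈ -769.70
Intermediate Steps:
u = √34 (u = √(38 - 4) = √34 ≈ 5.8309)
80*(-45/(-74) - 63/u) + 46 = 80*(-45/(-74) - 63*√34/34) + 46 = 80*(-45*(-1/74) - 63*√34/34) + 46 = 80*(45/74 - 63*√34/34) + 46 = (1800/37 - 2520*√34/17) + 46 = 3502/37 - 2520*√34/17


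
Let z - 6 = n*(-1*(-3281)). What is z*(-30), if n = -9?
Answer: 885690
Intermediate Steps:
z = -29523 (z = 6 - (-9)*(-3281) = 6 - 9*3281 = 6 - 29529 = -29523)
z*(-30) = -29523*(-30) = 885690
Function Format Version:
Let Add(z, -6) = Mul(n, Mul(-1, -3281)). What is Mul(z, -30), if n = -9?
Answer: 885690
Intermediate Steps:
z = -29523 (z = Add(6, Mul(-9, Mul(-1, -3281))) = Add(6, Mul(-9, 3281)) = Add(6, -29529) = -29523)
Mul(z, -30) = Mul(-29523, -30) = 885690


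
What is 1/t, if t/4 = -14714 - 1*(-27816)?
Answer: 1/52408 ≈ 1.9081e-5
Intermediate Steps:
t = 52408 (t = 4*(-14714 - 1*(-27816)) = 4*(-14714 + 27816) = 4*13102 = 52408)
1/t = 1/52408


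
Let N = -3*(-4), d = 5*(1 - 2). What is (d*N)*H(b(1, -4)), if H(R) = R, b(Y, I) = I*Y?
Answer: 240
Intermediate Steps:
d = -5 (d = 5*(-1) = -5)
N = 12
(d*N)*H(b(1, -4)) = (-5*12)*(-4*1) = -60*(-4) = 240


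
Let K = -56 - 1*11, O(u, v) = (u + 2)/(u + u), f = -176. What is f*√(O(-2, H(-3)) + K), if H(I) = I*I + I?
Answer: -176*I*√67 ≈ -1440.6*I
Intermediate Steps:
H(I) = I + I² (H(I) = I² + I = I + I²)
O(u, v) = (2 + u)/(2*u) (O(u, v) = (2 + u)/((2*u)) = (2 + u)*(1/(2*u)) = (2 + u)/(2*u))
K = -67 (K = -56 - 11 = -67)
f*√(O(-2, H(-3)) + K) = -176*√((½)*(2 - 2)/(-2) - 67) = -176*√((½)*(-½)*0 - 67) = -176*√(0 - 67) = -176*I*√67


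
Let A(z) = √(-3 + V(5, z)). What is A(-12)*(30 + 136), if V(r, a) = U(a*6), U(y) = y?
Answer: 830*I*√3 ≈ 1437.6*I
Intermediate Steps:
V(r, a) = 6*a (V(r, a) = a*6 = 6*a)
A(z) = √(-3 + 6*z)
A(-12)*(30 + 136) = √(-3 + 6*(-12))*(30 + 136) = √(-3 - 72)*166 = √(-75)*166 = (5*I*√3)*166 = 830*I*√3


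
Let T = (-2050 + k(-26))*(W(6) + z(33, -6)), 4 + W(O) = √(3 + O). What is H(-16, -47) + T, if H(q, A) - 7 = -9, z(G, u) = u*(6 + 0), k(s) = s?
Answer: 76810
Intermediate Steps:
z(G, u) = 6*u (z(G, u) = u*6 = 6*u)
H(q, A) = -2 (H(q, A) = 7 - 9 = -2)
W(O) = -4 + √(3 + O)
T = 76812 (T = (-2050 - 26)*((-4 + √(3 + 6)) + 6*(-6)) = -2076*((-4 + √9) - 36) = -2076*((-4 + 3) - 36) = -2076*(-1 - 36) = -2076*(-37) = 76812)
H(-16, -47) + T = -2 + 76812 = 76810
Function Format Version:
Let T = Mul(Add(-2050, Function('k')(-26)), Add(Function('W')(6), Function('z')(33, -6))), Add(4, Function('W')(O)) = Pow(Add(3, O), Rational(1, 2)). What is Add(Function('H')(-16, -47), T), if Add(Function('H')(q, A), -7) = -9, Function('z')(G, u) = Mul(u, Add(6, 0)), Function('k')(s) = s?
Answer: 76810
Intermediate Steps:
Function('z')(G, u) = Mul(6, u) (Function('z')(G, u) = Mul(u, 6) = Mul(6, u))
Function('H')(q, A) = -2 (Function('H')(q, A) = Add(7, -9) = -2)
Function('W')(O) = Add(-4, Pow(Add(3, O), Rational(1, 2)))
T = 76812 (T = Mul(Add(-2050, -26), Add(Add(-4, Pow(Add(3, 6), Rational(1, 2))), Mul(6, -6))) = Mul(-2076, Add(Add(-4, Pow(9, Rational(1, 2))), -36)) = Mul(-2076, Add(Add(-4, 3), -36)) = Mul(-2076, Add(-1, -36)) = Mul(-2076, -37) = 76812)
Add(Function('H')(-16, -47), T) = Add(-2, 76812) = 76810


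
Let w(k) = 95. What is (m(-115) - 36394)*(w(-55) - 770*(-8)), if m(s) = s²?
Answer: -144922095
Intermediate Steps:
(m(-115) - 36394)*(w(-55) - 770*(-8)) = ((-115)² - 36394)*(95 - 770*(-8)) = (13225 - 36394)*(95 + 6160) = -23169*6255 = -144922095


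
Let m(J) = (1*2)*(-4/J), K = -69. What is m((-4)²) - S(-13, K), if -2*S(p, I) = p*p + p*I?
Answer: 1065/2 ≈ 532.50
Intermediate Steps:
S(p, I) = -p²/2 - I*p/2 (S(p, I) = -(p*p + p*I)/2 = -(p² + I*p)/2 = -p²/2 - I*p/2)
m(J) = -8/J (m(J) = 2*(-4/J) = -8/J)
m((-4)²) - S(-13, K) = -8/((-4)²) - (-1)*(-13)*(-69 - 13)/2 = -8/16 - (-1)*(-13)*(-82)/2 = -8*1/16 - 1*(-533) = -½ + 533 = 1065/2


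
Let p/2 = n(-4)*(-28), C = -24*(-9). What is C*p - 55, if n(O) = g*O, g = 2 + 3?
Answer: 241865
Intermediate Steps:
g = 5
n(O) = 5*O
C = 216
p = 1120 (p = 2*((5*(-4))*(-28)) = 2*(-20*(-28)) = 2*560 = 1120)
C*p - 55 = 216*1120 - 55 = 241920 - 55 = 241865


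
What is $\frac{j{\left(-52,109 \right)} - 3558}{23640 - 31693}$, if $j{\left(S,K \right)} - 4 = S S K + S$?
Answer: $- \frac{291130}{8053} \approx -36.152$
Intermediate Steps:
$j{\left(S,K \right)} = 4 + S + K S^{2}$ ($j{\left(S,K \right)} = 4 + \left(S S K + S\right) = 4 + \left(S^{2} K + S\right) = 4 + \left(K S^{2} + S\right) = 4 + \left(S + K S^{2}\right) = 4 + S + K S^{2}$)
$\frac{j{\left(-52,109 \right)} - 3558}{23640 - 31693} = \frac{\left(4 - 52 + 109 \left(-52\right)^{2}\right) - 3558}{23640 - 31693} = \frac{\left(4 - 52 + 109 \cdot 2704\right) - 3558}{-8053} = \left(\left(4 - 52 + 294736\right) - 3558\right) \left(- \frac{1}{8053}\right) = \left(294688 - 3558\right) \left(- \frac{1}{8053}\right) = 291130 \left(- \frac{1}{8053}\right) = - \frac{291130}{8053}$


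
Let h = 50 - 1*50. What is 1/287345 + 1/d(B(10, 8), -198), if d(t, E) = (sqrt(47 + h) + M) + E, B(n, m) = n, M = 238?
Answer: 11495353/446246785 - sqrt(47)/1553 ≈ 0.021346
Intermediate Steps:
h = 0 (h = 50 - 50 = 0)
d(t, E) = 238 + E + sqrt(47) (d(t, E) = (sqrt(47 + 0) + 238) + E = (sqrt(47) + 238) + E = (238 + sqrt(47)) + E = 238 + E + sqrt(47))
1/287345 + 1/d(B(10, 8), -198) = 1/287345 + 1/(238 - 198 + sqrt(47)) = 1/287345 + 1/(40 + sqrt(47))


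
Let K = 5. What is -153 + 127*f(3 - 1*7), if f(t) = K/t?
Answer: -1247/4 ≈ -311.75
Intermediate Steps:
f(t) = 5/t
-153 + 127*f(3 - 1*7) = -153 + 127*(5/(3 - 1*7)) = -153 + 127*(5/(3 - 7)) = -153 + 127*(5/(-4)) = -153 + 127*(5*(-¼)) = -153 + 127*(-5/4) = -153 - 635/4 = -1247/4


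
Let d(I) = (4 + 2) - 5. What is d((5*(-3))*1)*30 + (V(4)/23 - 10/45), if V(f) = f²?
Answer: 6308/207 ≈ 30.473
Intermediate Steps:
d(I) = 1 (d(I) = 6 - 5 = 1)
d((5*(-3))*1)*30 + (V(4)/23 - 10/45) = 1*30 + (4²/23 - 10/45) = 30 + (16*(1/23) - 10*1/45) = 30 + (16/23 - 2/9) = 30 + 98/207 = 6308/207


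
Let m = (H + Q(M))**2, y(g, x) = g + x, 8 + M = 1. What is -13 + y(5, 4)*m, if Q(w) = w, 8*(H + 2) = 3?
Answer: 42017/64 ≈ 656.52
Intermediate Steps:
M = -7 (M = -8 + 1 = -7)
H = -13/8 (H = -2 + (1/8)*3 = -2 + 3/8 = -13/8 ≈ -1.6250)
m = 4761/64 (m = (-13/8 - 7)**2 = (-69/8)**2 = 4761/64 ≈ 74.391)
-13 + y(5, 4)*m = -13 + (5 + 4)*(4761/64) = -13 + 9*(4761/64) = -13 + 42849/64 = 42017/64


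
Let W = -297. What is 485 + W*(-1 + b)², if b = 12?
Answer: -35452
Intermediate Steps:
485 + W*(-1 + b)² = 485 - 297*(-1 + 12)² = 485 - 297*11² = 485 - 297*121 = 485 - 35937 = -35452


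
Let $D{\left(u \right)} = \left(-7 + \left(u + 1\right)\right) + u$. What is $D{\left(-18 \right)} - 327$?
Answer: $-369$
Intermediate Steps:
$D{\left(u \right)} = -6 + 2 u$ ($D{\left(u \right)} = \left(-7 + \left(1 + u\right)\right) + u = \left(-6 + u\right) + u = -6 + 2 u$)
$D{\left(-18 \right)} - 327 = \left(-6 + 2 \left(-18\right)\right) - 327 = \left(-6 - 36\right) - 327 = -42 - 327 = -369$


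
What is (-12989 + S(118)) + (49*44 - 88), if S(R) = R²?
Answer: 3003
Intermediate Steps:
(-12989 + S(118)) + (49*44 - 88) = (-12989 + 118²) + (49*44 - 88) = (-12989 + 13924) + (2156 - 88) = 935 + 2068 = 3003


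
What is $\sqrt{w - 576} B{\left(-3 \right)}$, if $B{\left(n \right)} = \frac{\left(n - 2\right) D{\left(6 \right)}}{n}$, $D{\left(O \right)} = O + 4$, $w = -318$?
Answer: $\frac{50 i \sqrt{894}}{3} \approx 498.33 i$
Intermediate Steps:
$D{\left(O \right)} = 4 + O$
$B{\left(n \right)} = \frac{-20 + 10 n}{n}$ ($B{\left(n \right)} = \frac{\left(n - 2\right) \left(4 + 6\right)}{n} = \frac{\left(-2 + n\right) 10}{n} = \frac{-20 + 10 n}{n}$)
$\sqrt{w - 576} B{\left(-3 \right)} = \sqrt{-318 - 576} \left(10 - \frac{20}{-3}\right) = \sqrt{-894} \left(10 - - \frac{20}{3}\right) = i \sqrt{894} \left(10 + \frac{20}{3}\right) = i \sqrt{894} \cdot \frac{50}{3} = \frac{50 i \sqrt{894}}{3}$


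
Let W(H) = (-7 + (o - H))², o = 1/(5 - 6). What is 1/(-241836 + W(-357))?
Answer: -1/120035 ≈ -8.3309e-6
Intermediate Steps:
o = -1 (o = 1/(-1) = -1)
W(H) = (-8 - H)² (W(H) = (-7 + (-1 - H))² = (-8 - H)²)
1/(-241836 + W(-357)) = 1/(-241836 + (8 - 357)²) = 1/(-241836 + (-349)²) = 1/(-241836 + 121801) = 1/(-120035) = -1/120035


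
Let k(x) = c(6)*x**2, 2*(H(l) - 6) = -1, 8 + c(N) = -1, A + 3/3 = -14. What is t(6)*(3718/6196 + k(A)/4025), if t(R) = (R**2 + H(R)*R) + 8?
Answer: 531971/71254 ≈ 7.4658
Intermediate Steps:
A = -15 (A = -1 - 14 = -15)
c(N) = -9 (c(N) = -8 - 1 = -9)
H(l) = 11/2 (H(l) = 6 + (1/2)*(-1) = 6 - 1/2 = 11/2)
t(R) = 8 + R**2 + 11*R/2 (t(R) = (R**2 + 11*R/2) + 8 = 8 + R**2 + 11*R/2)
k(x) = -9*x**2
t(6)*(3718/6196 + k(A)/4025) = (8 + 6**2 + (11/2)*6)*(3718/6196 - 9*(-15)**2/4025) = (8 + 36 + 33)*(3718*(1/6196) - 9*225*(1/4025)) = 77*(1859/3098 - 2025*1/4025) = 77*(1859/3098 - 81/161) = 77*(48361/498778) = 531971/71254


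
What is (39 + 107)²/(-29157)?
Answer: -21316/29157 ≈ -0.73108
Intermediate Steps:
(39 + 107)²/(-29157) = 146²*(-1/29157) = 21316*(-1/29157) = -21316/29157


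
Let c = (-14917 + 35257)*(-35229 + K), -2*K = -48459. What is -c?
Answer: 223729830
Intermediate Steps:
K = 48459/2 (K = -½*(-48459) = 48459/2 ≈ 24230.)
c = -223729830 (c = (-14917 + 35257)*(-35229 + 48459/2) = 20340*(-21999/2) = -223729830)
-c = -1*(-223729830) = 223729830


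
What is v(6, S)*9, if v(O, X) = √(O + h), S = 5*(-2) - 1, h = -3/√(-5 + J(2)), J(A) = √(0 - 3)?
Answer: 9*√(6 - 3/√(-5 + I*√3)) ≈ 21.776 + 2.3919*I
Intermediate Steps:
J(A) = I*√3 (J(A) = √(-3) = I*√3)
h = -3/√(-5 + I*√3) ≈ -0.21645 + 1.2861*I
S = -11 (S = -10 - 1 = -11)
v(O, X) = √(O - 3/√(-5 + I*√3))
v(6, S)*9 = √(6 - 3/√(-5 + I*√3))*9 = 9*√(6 - 3/√(-5 + I*√3))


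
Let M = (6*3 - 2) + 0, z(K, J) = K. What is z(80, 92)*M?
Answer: 1280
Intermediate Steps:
M = 16 (M = (18 - 2) + 0 = 16 + 0 = 16)
z(80, 92)*M = 80*16 = 1280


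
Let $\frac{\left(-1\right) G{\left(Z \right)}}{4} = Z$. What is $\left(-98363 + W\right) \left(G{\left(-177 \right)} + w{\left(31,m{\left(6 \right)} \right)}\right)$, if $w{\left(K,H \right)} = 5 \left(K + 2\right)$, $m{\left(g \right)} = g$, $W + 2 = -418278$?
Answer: $-451029339$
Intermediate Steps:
$W = -418280$ ($W = -2 - 418278 = -418280$)
$G{\left(Z \right)} = - 4 Z$
$w{\left(K,H \right)} = 10 + 5 K$ ($w{\left(K,H \right)} = 5 \left(2 + K\right) = 10 + 5 K$)
$\left(-98363 + W\right) \left(G{\left(-177 \right)} + w{\left(31,m{\left(6 \right)} \right)}\right) = \left(-98363 - 418280\right) \left(\left(-4\right) \left(-177\right) + \left(10 + 5 \cdot 31\right)\right) = - 516643 \left(708 + \left(10 + 155\right)\right) = - 516643 \left(708 + 165\right) = \left(-516643\right) 873 = -451029339$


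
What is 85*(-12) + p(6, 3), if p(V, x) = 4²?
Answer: -1004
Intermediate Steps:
p(V, x) = 16
85*(-12) + p(6, 3) = 85*(-12) + 16 = -1020 + 16 = -1004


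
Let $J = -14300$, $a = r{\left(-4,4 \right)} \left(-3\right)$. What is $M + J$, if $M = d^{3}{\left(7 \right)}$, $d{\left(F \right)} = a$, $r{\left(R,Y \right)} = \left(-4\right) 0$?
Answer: $-14300$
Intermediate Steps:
$r{\left(R,Y \right)} = 0$
$a = 0$ ($a = 0 \left(-3\right) = 0$)
$d{\left(F \right)} = 0$
$M = 0$ ($M = 0^{3} = 0$)
$M + J = 0 - 14300 = -14300$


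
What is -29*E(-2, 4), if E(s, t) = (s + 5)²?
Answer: -261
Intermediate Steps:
E(s, t) = (5 + s)²
-29*E(-2, 4) = -29*(5 - 2)² = -29*3² = -29*9 = -261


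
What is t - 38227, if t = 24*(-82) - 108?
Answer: -40303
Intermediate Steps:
t = -2076 (t = -1968 - 108 = -2076)
t - 38227 = -2076 - 38227 = -40303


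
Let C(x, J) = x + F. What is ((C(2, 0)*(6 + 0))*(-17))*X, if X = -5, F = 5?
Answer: 3570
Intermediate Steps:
C(x, J) = 5 + x (C(x, J) = x + 5 = 5 + x)
((C(2, 0)*(6 + 0))*(-17))*X = (((5 + 2)*(6 + 0))*(-17))*(-5) = ((7*6)*(-17))*(-5) = (42*(-17))*(-5) = -714*(-5) = 3570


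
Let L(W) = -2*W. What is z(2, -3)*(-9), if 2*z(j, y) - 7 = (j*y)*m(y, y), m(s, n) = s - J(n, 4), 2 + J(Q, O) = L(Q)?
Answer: -441/2 ≈ -220.50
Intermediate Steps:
J(Q, O) = -2 - 2*Q
m(s, n) = 2 + s + 2*n (m(s, n) = s - (-2 - 2*n) = s + (2 + 2*n) = 2 + s + 2*n)
z(j, y) = 7/2 + j*y*(2 + 3*y)/2 (z(j, y) = 7/2 + ((j*y)*(2 + y + 2*y))/2 = 7/2 + ((j*y)*(2 + 3*y))/2 = 7/2 + (j*y*(2 + 3*y))/2 = 7/2 + j*y*(2 + 3*y)/2)
z(2, -3)*(-9) = (7/2 + (½)*2*(-3)*(2 + 3*(-3)))*(-9) = (7/2 + (½)*2*(-3)*(2 - 9))*(-9) = (7/2 + (½)*2*(-3)*(-7))*(-9) = (7/2 + 21)*(-9) = (49/2)*(-9) = -441/2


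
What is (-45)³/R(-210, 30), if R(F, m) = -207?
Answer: 10125/23 ≈ 440.22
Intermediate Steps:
(-45)³/R(-210, 30) = (-45)³/(-207) = -91125*(-1/207) = 10125/23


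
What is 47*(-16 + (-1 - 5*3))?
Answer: -1504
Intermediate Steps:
47*(-16 + (-1 - 5*3)) = 47*(-16 + (-1 - 15)) = 47*(-16 - 16) = 47*(-32) = -1504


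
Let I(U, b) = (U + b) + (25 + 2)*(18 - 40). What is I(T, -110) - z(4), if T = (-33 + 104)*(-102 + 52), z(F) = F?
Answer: -4258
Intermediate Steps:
T = -3550 (T = 71*(-50) = -3550)
I(U, b) = -594 + U + b (I(U, b) = (U + b) + 27*(-22) = (U + b) - 594 = -594 + U + b)
I(T, -110) - z(4) = (-594 - 3550 - 110) - 1*4 = -4254 - 4 = -4258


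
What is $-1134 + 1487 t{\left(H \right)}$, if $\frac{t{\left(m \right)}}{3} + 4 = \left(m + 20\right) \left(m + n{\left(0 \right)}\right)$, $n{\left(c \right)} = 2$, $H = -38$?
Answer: $2871750$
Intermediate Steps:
$t{\left(m \right)} = -12 + 3 \left(2 + m\right) \left(20 + m\right)$ ($t{\left(m \right)} = -12 + 3 \left(m + 20\right) \left(m + 2\right) = -12 + 3 \left(20 + m\right) \left(2 + m\right) = -12 + 3 \left(2 + m\right) \left(20 + m\right)$)
$-1134 + 1487 t{\left(H \right)} = -1134 + 1487 \left(108 + 3 \left(-38\right)^{2} + 66 \left(-38\right)\right) = -1134 + 1487 \left(108 + 3 \cdot 1444 - 2508\right) = -1134 + 1487 \left(108 + 4332 - 2508\right) = -1134 + 1487 \cdot 1932 = -1134 + 2872884 = 2871750$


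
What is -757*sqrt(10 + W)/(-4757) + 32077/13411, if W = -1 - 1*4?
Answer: 32077/13411 + 757*sqrt(5)/4757 ≈ 2.7477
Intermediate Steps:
W = -5 (W = -1 - 4 = -5)
-757*sqrt(10 + W)/(-4757) + 32077/13411 = -757*sqrt(10 - 5)/(-4757) + 32077/13411 = -757*sqrt(5)*(-1/4757) + 32077*(1/13411) = 757*sqrt(5)/4757 + 32077/13411 = 32077/13411 + 757*sqrt(5)/4757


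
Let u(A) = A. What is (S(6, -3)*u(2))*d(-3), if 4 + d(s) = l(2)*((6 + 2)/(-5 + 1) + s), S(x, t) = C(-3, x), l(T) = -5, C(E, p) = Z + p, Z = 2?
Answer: 336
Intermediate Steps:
C(E, p) = 2 + p
S(x, t) = 2 + x
d(s) = 6 - 5*s (d(s) = -4 - 5*((6 + 2)/(-5 + 1) + s) = -4 - 5*(8/(-4) + s) = -4 - 5*(8*(-¼) + s) = -4 - 5*(-2 + s) = -4 + (10 - 5*s) = 6 - 5*s)
(S(6, -3)*u(2))*d(-3) = ((2 + 6)*2)*(6 - 5*(-3)) = (8*2)*(6 + 15) = 16*21 = 336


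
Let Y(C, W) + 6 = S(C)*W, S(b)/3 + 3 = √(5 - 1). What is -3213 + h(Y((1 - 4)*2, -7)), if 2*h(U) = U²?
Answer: -6201/2 ≈ -3100.5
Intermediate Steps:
S(b) = -3 (S(b) = -9 + 3*√(5 - 1) = -9 + 3*√4 = -9 + 3*2 = -9 + 6 = -3)
Y(C, W) = -6 - 3*W
h(U) = U²/2
-3213 + h(Y((1 - 4)*2, -7)) = -3213 + (-6 - 3*(-7))²/2 = -3213 + (-6 + 21)²/2 = -3213 + (½)*15² = -3213 + (½)*225 = -3213 + 225/2 = -6201/2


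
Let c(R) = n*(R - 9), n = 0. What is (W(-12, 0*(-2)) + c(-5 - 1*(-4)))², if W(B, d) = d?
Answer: 0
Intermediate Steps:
c(R) = 0 (c(R) = 0*(R - 9) = 0*(-9 + R) = 0)
(W(-12, 0*(-2)) + c(-5 - 1*(-4)))² = (0*(-2) + 0)² = (0 + 0)² = 0² = 0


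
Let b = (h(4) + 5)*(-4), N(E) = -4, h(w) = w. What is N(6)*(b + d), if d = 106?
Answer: -280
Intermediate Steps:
b = -36 (b = (4 + 5)*(-4) = 9*(-4) = -36)
N(6)*(b + d) = -4*(-36 + 106) = -4*70 = -280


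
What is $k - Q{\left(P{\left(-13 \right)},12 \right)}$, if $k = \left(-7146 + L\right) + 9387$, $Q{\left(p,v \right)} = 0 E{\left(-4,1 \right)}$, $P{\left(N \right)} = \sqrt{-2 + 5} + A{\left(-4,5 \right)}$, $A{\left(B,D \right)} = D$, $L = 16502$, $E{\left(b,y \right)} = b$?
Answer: $18743$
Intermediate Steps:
$P{\left(N \right)} = 5 + \sqrt{3}$ ($P{\left(N \right)} = \sqrt{-2 + 5} + 5 = \sqrt{3} + 5 = 5 + \sqrt{3}$)
$Q{\left(p,v \right)} = 0$ ($Q{\left(p,v \right)} = 0 \left(-4\right) = 0$)
$k = 18743$ ($k = \left(-7146 + 16502\right) + 9387 = 9356 + 9387 = 18743$)
$k - Q{\left(P{\left(-13 \right)},12 \right)} = 18743 - 0 = 18743 + 0 = 18743$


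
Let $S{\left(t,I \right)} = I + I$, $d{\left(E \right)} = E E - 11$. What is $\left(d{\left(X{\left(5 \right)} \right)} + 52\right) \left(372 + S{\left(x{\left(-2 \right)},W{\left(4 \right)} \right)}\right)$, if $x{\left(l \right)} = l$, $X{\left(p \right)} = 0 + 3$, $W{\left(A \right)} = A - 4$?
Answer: $18600$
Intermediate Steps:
$W{\left(A \right)} = -4 + A$
$X{\left(p \right)} = 3$
$d{\left(E \right)} = -11 + E^{2}$ ($d{\left(E \right)} = E^{2} - 11 = -11 + E^{2}$)
$S{\left(t,I \right)} = 2 I$
$\left(d{\left(X{\left(5 \right)} \right)} + 52\right) \left(372 + S{\left(x{\left(-2 \right)},W{\left(4 \right)} \right)}\right) = \left(\left(-11 + 3^{2}\right) + 52\right) \left(372 + 2 \left(-4 + 4\right)\right) = \left(\left(-11 + 9\right) + 52\right) \left(372 + 2 \cdot 0\right) = \left(-2 + 52\right) \left(372 + 0\right) = 50 \cdot 372 = 18600$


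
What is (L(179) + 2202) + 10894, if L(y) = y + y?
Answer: 13454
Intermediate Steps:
L(y) = 2*y
(L(179) + 2202) + 10894 = (2*179 + 2202) + 10894 = (358 + 2202) + 10894 = 2560 + 10894 = 13454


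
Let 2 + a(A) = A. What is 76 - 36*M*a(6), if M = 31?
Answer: -4388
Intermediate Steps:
a(A) = -2 + A
76 - 36*M*a(6) = 76 - 1116*(-2 + 6) = 76 - 1116*4 = 76 - 36*124 = 76 - 4464 = -4388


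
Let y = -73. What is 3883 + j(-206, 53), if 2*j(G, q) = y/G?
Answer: 1599869/412 ≈ 3883.2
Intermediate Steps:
j(G, q) = -73/(2*G) (j(G, q) = (-73/G)/2 = -73/(2*G))
3883 + j(-206, 53) = 3883 - 73/2/(-206) = 3883 - 73/2*(-1/206) = 3883 + 73/412 = 1599869/412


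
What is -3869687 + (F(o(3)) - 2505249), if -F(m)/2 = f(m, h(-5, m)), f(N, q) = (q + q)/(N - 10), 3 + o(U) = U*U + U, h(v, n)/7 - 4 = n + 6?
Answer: -6374404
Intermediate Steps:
h(v, n) = 70 + 7*n (h(v, n) = 28 + 7*(n + 6) = 28 + 7*(6 + n) = 28 + (42 + 7*n) = 70 + 7*n)
o(U) = -3 + U + U**2 (o(U) = -3 + (U*U + U) = -3 + (U**2 + U) = -3 + (U + U**2) = -3 + U + U**2)
f(N, q) = 2*q/(-10 + N) (f(N, q) = (2*q)/(-10 + N) = 2*q/(-10 + N))
F(m) = -4*(70 + 7*m)/(-10 + m)
-3869687 + (F(o(3)) - 2505249) = -3869687 + (28*(-10 - (-3 + 3 + 3**2))/(-10 + (-3 + 3 + 3**2)) - 2505249) = -3869687 + (28*(-10 - (-3 + 3 + 9))/(-10 + (-3 + 3 + 9)) - 2505249) = -3869687 + (28*(-10 - 1*9)/(-10 + 9) - 2505249) = -3869687 + (28*(-10 - 9)/(-1) - 2505249) = -3869687 + (28*(-1)*(-19) - 2505249) = -3869687 + (532 - 2505249) = -3869687 - 2504717 = -6374404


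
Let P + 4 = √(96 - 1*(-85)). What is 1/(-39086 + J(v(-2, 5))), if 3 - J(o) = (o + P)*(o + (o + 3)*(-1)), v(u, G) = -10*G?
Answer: -39245/1540168396 - 3*√181/1540168396 ≈ -2.5507e-5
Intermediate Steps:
P = -4 + √181 (P = -4 + √(96 - 1*(-85)) = -4 + √(96 + 85) = -4 + √181 ≈ 9.4536)
J(o) = -9 + 3*o + 3*√181 (J(o) = 3 - (o + (-4 + √181))*(o + (o + 3)*(-1)) = 3 - (-4 + o + √181)*(o + (3 + o)*(-1)) = 3 - (-4 + o + √181)*(o + (-3 - o)) = 3 - (-4 + o + √181)*(-3) = 3 - (12 - 3*o - 3*√181) = 3 + (-12 + 3*o + 3*√181) = -9 + 3*o + 3*√181)
1/(-39086 + J(v(-2, 5))) = 1/(-39086 + (-9 + 3*(-10*5) + 3*√181)) = 1/(-39086 + (-9 + 3*(-50) + 3*√181)) = 1/(-39086 + (-9 - 150 + 3*√181)) = 1/(-39086 + (-159 + 3*√181)) = 1/(-39245 + 3*√181)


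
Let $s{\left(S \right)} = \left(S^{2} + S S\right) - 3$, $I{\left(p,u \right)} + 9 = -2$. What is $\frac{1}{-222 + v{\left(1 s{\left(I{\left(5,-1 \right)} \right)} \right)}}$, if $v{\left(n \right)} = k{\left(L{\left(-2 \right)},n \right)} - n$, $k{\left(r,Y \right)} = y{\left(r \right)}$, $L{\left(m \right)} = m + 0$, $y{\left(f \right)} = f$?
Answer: $- \frac{1}{463} \approx -0.0021598$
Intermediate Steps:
$I{\left(p,u \right)} = -11$ ($I{\left(p,u \right)} = -9 - 2 = -11$)
$L{\left(m \right)} = m$
$k{\left(r,Y \right)} = r$
$s{\left(S \right)} = -3 + 2 S^{2}$ ($s{\left(S \right)} = \left(S^{2} + S^{2}\right) - 3 = 2 S^{2} - 3 = -3 + 2 S^{2}$)
$v{\left(n \right)} = -2 - n$
$\frac{1}{-222 + v{\left(1 s{\left(I{\left(5,-1 \right)} \right)} \right)}} = \frac{1}{-222 - \left(2 + 1 \left(-3 + 2 \left(-11\right)^{2}\right)\right)} = \frac{1}{-222 - \left(2 + 1 \left(-3 + 2 \cdot 121\right)\right)} = \frac{1}{-222 - \left(2 + 1 \left(-3 + 242\right)\right)} = \frac{1}{-222 - \left(2 + 1 \cdot 239\right)} = \frac{1}{-222 - 241} = \frac{1}{-463} = - \frac{1}{463}$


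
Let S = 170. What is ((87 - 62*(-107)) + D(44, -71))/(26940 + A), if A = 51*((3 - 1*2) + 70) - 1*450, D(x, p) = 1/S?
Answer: 380857/1706290 ≈ 0.22321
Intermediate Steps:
D(x, p) = 1/170
A = 3171 (A = 51*((3 - 2) + 70) - 450 = 51*(1 + 70) - 450 = 51*71 - 450 = 3621 - 450 = 3171)
((87 - 62*(-107)) + D(44, -71))/(26940 + A) = ((87 - 62*(-107)) + 1/170)/(26940 + 3171) = ((87 + 6634) + 1/170)/30111 = (6721 + 1/170)*(1/30111) = (1142571/170)*(1/30111) = 380857/1706290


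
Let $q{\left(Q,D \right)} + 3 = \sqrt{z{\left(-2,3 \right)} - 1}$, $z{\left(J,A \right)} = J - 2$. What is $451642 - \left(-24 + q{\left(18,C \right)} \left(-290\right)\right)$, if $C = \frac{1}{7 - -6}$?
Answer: $450796 + 290 i \sqrt{5} \approx 4.508 \cdot 10^{5} + 648.46 i$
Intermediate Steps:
$z{\left(J,A \right)} = -2 + J$ ($z{\left(J,A \right)} = J - 2 = -2 + J$)
$C = \frac{1}{13}$ ($C = \frac{1}{7 + 6} = \frac{1}{13} \approx 0.076923$)
$q{\left(Q,D \right)} = -3 + i \sqrt{5}$ ($q{\left(Q,D \right)} = -3 + \sqrt{\left(-2 - 2\right) - 1} = -3 + \sqrt{-4 - 1} = -3 + \sqrt{-5} = -3 + i \sqrt{5}$)
$451642 - \left(-24 + q{\left(18,C \right)} \left(-290\right)\right) = 451642 - \left(-24 + \left(-3 + i \sqrt{5}\right) \left(-290\right)\right) = 451642 - \left(-24 + \left(870 - 290 i \sqrt{5}\right)\right) = 451642 - \left(846 - 290 i \sqrt{5}\right) = 450796 + 290 i \sqrt{5}$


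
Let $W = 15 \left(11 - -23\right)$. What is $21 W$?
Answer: $10710$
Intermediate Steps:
$W = 510$ ($W = 15 \left(11 + 23\right) = 15 \cdot 34 = 510$)
$21 W = 21 \cdot 510 = 10710$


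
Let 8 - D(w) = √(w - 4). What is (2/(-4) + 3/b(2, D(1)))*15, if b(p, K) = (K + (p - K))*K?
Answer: -645/134 + 45*I*√3/134 ≈ -4.8134 + 0.58166*I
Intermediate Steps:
D(w) = 8 - √(-4 + w) (D(w) = 8 - √(w - 4) = 8 - √(-4 + w))
b(p, K) = K*p (b(p, K) = p*K = K*p)
(2/(-4) + 3/b(2, D(1)))*15 = (2/(-4) + 3/(((8 - √(-4 + 1))*2)))*15 = (2*(-¼) + 3/(((8 - √(-3))*2)))*15 = (-½ + 3/(((8 - I*√3)*2)))*15 = (-½ + 3/(16 - 2*I*√3))*15 = -15/2 + 45/(16 - 2*I*√3)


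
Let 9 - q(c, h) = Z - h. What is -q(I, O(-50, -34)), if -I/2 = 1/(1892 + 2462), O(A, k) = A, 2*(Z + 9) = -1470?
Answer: -703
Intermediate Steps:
Z = -744 (Z = -9 + (½)*(-1470) = -9 - 735 = -744)
I = -1/2177 (I = -2/(1892 + 2462) = -2/4354 = -2*1/4354 = -1/2177 ≈ -0.00045935)
q(c, h) = 753 + h (q(c, h) = 9 - (-744 - h) = 9 + (744 + h) = 753 + h)
-q(I, O(-50, -34)) = -(753 - 50) = -1*703 = -703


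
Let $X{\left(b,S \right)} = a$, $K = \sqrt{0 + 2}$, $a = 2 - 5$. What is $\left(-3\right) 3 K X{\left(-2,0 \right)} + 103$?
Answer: $103 + 27 \sqrt{2} \approx 141.18$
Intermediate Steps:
$a = -3$ ($a = 2 - 5 = -3$)
$K = \sqrt{2} \approx 1.4142$
$X{\left(b,S \right)} = -3$
$\left(-3\right) 3 K X{\left(-2,0 \right)} + 103 = \left(-3\right) 3 \sqrt{2} \left(-3\right) + 103 = - 9 \sqrt{2} \left(-3\right) + 103 = 27 \sqrt{2} + 103 = 103 + 27 \sqrt{2}$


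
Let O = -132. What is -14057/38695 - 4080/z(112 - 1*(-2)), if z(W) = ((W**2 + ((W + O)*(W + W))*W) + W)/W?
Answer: 101802227/154354355 ≈ 0.65954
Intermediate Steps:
z(W) = (W + W**2 + 2*W**2*(-132 + W))/W (z(W) = ((W**2 + ((W - 132)*(W + W))*W) + W)/W = ((W**2 + ((-132 + W)*(2*W))*W) + W)/W = ((W**2 + (2*W*(-132 + W))*W) + W)/W = ((W**2 + 2*W**2*(-132 + W)) + W)/W = (W + W**2 + 2*W**2*(-132 + W))/W)
-14057/38695 - 4080/z(112 - 1*(-2)) = -14057/38695 - 4080/(1 - 263*(112 - 1*(-2)) + 2*(112 - 1*(-2))**2) = -14057*1/38695 - 4080/(1 - 263*(112 + 2) + 2*(112 + 2)**2) = -14057/38695 - 4080/(1 - 263*114 + 2*114**2) = -14057/38695 - 4080/(1 - 29982 + 2*12996) = -14057/38695 - 4080/(1 - 29982 + 25992) = -14057/38695 - 4080/(-3989) = -14057/38695 - 4080*(-1/3989) = -14057/38695 + 4080/3989 = 101802227/154354355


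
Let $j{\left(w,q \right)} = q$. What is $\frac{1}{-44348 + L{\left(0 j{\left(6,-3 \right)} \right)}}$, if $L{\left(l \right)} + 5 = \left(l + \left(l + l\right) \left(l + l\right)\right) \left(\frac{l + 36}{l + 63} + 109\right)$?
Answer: $- \frac{1}{44353} \approx -2.2546 \cdot 10^{-5}$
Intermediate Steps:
$L{\left(l \right)} = -5 + \left(109 + \frac{36 + l}{63 + l}\right) \left(l + 4 l^{2}\right)$ ($L{\left(l \right)} = -5 + \left(l + \left(l + l\right) \left(l + l\right)\right) \left(\frac{l + 36}{l + 63} + 109\right) = -5 + \left(l + 2 l 2 l\right) \left(\frac{36 + l}{63 + l} + 109\right) = -5 + \left(l + 4 l^{2}\right) \left(\frac{36 + l}{63 + l} + 109\right) = -5 + \left(l + 4 l^{2}\right) \left(109 + \frac{36 + l}{63 + l}\right) = -5 + \left(109 + \frac{36 + l}{63 + l}\right) \left(l + 4 l^{2}\right)$)
$\frac{1}{-44348 + L{\left(0 j{\left(6,-3 \right)} \right)}} = \frac{1}{-44348 + \frac{-315 + 440 \left(0 \left(-3\right)\right)^{3} + 6898 \cdot 0 \left(-3\right) + 27722 \left(0 \left(-3\right)\right)^{2}}{63 + 0 \left(-3\right)}} = \frac{1}{-44348 + \frac{-315 + 440 \cdot 0^{3} + 6898 \cdot 0 + 27722 \cdot 0^{2}}{63 + 0}} = \frac{1}{-44348 + \frac{-315 + 440 \cdot 0 + 0 + 27722 \cdot 0}{63}} = \frac{1}{-44348 + \frac{-315 + 0 + 0 + 0}{63}} = \frac{1}{-44348 + \frac{1}{63} \left(-315\right)} = \frac{1}{-44348 - 5} = \frac{1}{-44353} = - \frac{1}{44353}$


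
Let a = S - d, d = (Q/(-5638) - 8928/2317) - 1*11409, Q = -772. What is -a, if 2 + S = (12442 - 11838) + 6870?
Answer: -123347847533/6531623 ≈ -18885.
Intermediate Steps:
S = 7472 (S = -2 + ((12442 - 11838) + 6870) = -2 + (604 + 6870) = -2 + 7474 = 7472)
d = -74543560477/6531623 (d = (-772/(-5638) - 8928/2317) - 1*11409 = (-772*(-1/5638) - 8928*1/2317) - 11409 = (386/2819 - 8928/2317) - 11409 = -24273670/6531623 - 11409 = -74543560477/6531623 ≈ -11413.)
a = 123347847533/6531623 (a = 7472 - 1*(-74543560477/6531623) = 7472 + 74543560477/6531623 = 123347847533/6531623 ≈ 18885.)
-a = -1*123347847533/6531623 = -123347847533/6531623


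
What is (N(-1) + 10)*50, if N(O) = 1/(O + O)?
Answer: 475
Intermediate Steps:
N(O) = 1/(2*O)
(N(-1) + 10)*50 = ((1/2)/(-1) + 10)*50 = ((1/2)*(-1) + 10)*50 = (-1/2 + 10)*50 = (19/2)*50 = 475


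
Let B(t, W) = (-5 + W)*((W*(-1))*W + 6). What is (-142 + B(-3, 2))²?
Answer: 21904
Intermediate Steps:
B(t, W) = (-5 + W)*(6 - W²) (B(t, W) = (-5 + W)*((-W)*W + 6) = (-5 + W)*(-W² + 6) = (-5 + W)*(6 - W²))
(-142 + B(-3, 2))² = (-142 + (-30 - 1*2³ + 5*2² + 6*2))² = (-142 + (-30 - 1*8 + 5*4 + 12))² = (-142 + (-30 - 8 + 20 + 12))² = (-142 - 6)² = (-148)² = 21904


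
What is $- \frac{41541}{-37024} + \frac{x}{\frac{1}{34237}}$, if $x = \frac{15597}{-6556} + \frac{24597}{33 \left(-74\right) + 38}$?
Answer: $- \frac{15746059338179061}{36470083936} \approx -4.3175 \cdot 10^{5}$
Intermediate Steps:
$x = - \frac{12422070}{985039}$ ($x = 15597 \left(- \frac{1}{6556}\right) + \frac{24597}{-2442 + 38} = - \frac{15597}{6556} + \frac{24597}{-2404} = - \frac{15597}{6556} + 24597 \left(- \frac{1}{2404}\right) = - \frac{15597}{6556} - \frac{24597}{2404} = - \frac{12422070}{985039} \approx -12.611$)
$- \frac{41541}{-37024} + \frac{x}{\frac{1}{34237}} = - \frac{41541}{-37024} - \frac{12422070}{985039 \cdot \frac{1}{34237}} = \left(-41541\right) \left(- \frac{1}{37024}\right) - \frac{12422070 \frac{1}{\frac{1}{34237}}}{985039} = \frac{41541}{37024} - \frac{425294410590}{985039} = - \frac{15746059338179061}{36470083936}$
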